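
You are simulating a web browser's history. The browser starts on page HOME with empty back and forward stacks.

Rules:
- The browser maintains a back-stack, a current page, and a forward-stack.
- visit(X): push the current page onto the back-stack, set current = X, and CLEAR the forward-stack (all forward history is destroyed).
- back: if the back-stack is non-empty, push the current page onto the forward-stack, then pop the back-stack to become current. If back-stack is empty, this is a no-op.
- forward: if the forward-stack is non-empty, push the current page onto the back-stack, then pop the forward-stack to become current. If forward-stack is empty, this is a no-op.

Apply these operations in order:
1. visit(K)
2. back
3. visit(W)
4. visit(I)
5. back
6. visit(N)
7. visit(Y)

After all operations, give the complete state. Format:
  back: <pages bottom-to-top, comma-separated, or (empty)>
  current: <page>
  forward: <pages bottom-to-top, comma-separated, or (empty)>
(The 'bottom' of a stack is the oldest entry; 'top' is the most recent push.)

Answer: back: HOME,W,N
current: Y
forward: (empty)

Derivation:
After 1 (visit(K)): cur=K back=1 fwd=0
After 2 (back): cur=HOME back=0 fwd=1
After 3 (visit(W)): cur=W back=1 fwd=0
After 4 (visit(I)): cur=I back=2 fwd=0
After 5 (back): cur=W back=1 fwd=1
After 6 (visit(N)): cur=N back=2 fwd=0
After 7 (visit(Y)): cur=Y back=3 fwd=0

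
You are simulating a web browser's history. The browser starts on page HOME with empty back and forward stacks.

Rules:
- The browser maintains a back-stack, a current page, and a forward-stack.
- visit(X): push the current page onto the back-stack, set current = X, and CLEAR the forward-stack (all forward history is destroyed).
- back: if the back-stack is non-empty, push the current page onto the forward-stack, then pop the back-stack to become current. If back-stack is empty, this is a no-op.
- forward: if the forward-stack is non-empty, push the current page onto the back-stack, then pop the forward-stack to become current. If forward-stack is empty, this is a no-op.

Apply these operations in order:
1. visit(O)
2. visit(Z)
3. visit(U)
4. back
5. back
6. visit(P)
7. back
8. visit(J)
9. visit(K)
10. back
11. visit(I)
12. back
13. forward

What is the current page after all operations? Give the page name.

Answer: I

Derivation:
After 1 (visit(O)): cur=O back=1 fwd=0
After 2 (visit(Z)): cur=Z back=2 fwd=0
After 3 (visit(U)): cur=U back=3 fwd=0
After 4 (back): cur=Z back=2 fwd=1
After 5 (back): cur=O back=1 fwd=2
After 6 (visit(P)): cur=P back=2 fwd=0
After 7 (back): cur=O back=1 fwd=1
After 8 (visit(J)): cur=J back=2 fwd=0
After 9 (visit(K)): cur=K back=3 fwd=0
After 10 (back): cur=J back=2 fwd=1
After 11 (visit(I)): cur=I back=3 fwd=0
After 12 (back): cur=J back=2 fwd=1
After 13 (forward): cur=I back=3 fwd=0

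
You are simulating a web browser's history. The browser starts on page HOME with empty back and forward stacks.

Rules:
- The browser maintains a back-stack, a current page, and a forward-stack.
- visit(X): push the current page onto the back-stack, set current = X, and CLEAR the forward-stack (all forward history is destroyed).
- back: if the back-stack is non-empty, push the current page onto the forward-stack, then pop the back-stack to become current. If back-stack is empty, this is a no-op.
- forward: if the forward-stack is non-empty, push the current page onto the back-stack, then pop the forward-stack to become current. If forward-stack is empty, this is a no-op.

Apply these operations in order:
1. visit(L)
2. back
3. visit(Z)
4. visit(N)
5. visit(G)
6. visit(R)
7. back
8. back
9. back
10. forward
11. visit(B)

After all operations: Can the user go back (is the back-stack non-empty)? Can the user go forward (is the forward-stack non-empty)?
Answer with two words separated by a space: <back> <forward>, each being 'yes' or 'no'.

After 1 (visit(L)): cur=L back=1 fwd=0
After 2 (back): cur=HOME back=0 fwd=1
After 3 (visit(Z)): cur=Z back=1 fwd=0
After 4 (visit(N)): cur=N back=2 fwd=0
After 5 (visit(G)): cur=G back=3 fwd=0
After 6 (visit(R)): cur=R back=4 fwd=0
After 7 (back): cur=G back=3 fwd=1
After 8 (back): cur=N back=2 fwd=2
After 9 (back): cur=Z back=1 fwd=3
After 10 (forward): cur=N back=2 fwd=2
After 11 (visit(B)): cur=B back=3 fwd=0

Answer: yes no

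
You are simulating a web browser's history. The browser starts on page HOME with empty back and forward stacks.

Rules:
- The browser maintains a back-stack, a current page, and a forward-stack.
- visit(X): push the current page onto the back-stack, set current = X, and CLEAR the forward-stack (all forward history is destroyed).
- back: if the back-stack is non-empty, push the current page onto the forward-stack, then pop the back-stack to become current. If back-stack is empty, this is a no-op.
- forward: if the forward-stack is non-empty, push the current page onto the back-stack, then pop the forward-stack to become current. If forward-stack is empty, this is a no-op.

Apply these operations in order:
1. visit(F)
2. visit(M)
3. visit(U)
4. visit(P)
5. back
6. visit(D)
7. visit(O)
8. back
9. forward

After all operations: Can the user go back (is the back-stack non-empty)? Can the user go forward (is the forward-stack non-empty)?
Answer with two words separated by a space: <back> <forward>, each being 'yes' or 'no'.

Answer: yes no

Derivation:
After 1 (visit(F)): cur=F back=1 fwd=0
After 2 (visit(M)): cur=M back=2 fwd=0
After 3 (visit(U)): cur=U back=3 fwd=0
After 4 (visit(P)): cur=P back=4 fwd=0
After 5 (back): cur=U back=3 fwd=1
After 6 (visit(D)): cur=D back=4 fwd=0
After 7 (visit(O)): cur=O back=5 fwd=0
After 8 (back): cur=D back=4 fwd=1
After 9 (forward): cur=O back=5 fwd=0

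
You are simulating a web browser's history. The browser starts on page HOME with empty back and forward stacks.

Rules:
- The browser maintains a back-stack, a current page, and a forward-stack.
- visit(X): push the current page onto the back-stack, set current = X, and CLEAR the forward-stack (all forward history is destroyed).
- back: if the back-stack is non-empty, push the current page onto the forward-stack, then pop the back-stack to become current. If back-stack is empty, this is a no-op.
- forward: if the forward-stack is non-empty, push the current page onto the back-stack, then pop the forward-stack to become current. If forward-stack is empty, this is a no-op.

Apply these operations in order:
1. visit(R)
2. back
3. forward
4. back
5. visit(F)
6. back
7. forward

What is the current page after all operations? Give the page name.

After 1 (visit(R)): cur=R back=1 fwd=0
After 2 (back): cur=HOME back=0 fwd=1
After 3 (forward): cur=R back=1 fwd=0
After 4 (back): cur=HOME back=0 fwd=1
After 5 (visit(F)): cur=F back=1 fwd=0
After 6 (back): cur=HOME back=0 fwd=1
After 7 (forward): cur=F back=1 fwd=0

Answer: F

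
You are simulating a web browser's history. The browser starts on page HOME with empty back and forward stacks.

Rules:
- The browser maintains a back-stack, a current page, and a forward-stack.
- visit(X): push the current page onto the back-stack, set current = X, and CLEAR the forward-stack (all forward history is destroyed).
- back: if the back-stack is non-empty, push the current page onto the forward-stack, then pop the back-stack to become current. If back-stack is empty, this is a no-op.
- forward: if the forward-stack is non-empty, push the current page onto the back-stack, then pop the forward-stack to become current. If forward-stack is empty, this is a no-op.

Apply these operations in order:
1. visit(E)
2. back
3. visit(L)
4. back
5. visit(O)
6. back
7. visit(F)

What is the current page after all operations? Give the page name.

Answer: F

Derivation:
After 1 (visit(E)): cur=E back=1 fwd=0
After 2 (back): cur=HOME back=0 fwd=1
After 3 (visit(L)): cur=L back=1 fwd=0
After 4 (back): cur=HOME back=0 fwd=1
After 5 (visit(O)): cur=O back=1 fwd=0
After 6 (back): cur=HOME back=0 fwd=1
After 7 (visit(F)): cur=F back=1 fwd=0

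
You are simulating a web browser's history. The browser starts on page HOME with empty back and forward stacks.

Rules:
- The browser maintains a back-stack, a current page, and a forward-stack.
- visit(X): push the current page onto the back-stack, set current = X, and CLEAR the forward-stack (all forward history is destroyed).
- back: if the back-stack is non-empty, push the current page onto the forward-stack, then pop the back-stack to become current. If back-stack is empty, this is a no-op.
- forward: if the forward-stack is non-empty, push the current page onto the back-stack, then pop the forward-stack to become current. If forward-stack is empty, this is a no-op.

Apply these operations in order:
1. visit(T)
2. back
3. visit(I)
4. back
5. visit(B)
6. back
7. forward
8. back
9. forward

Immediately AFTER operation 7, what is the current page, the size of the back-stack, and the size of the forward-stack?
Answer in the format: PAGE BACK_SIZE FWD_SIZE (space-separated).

After 1 (visit(T)): cur=T back=1 fwd=0
After 2 (back): cur=HOME back=0 fwd=1
After 3 (visit(I)): cur=I back=1 fwd=0
After 4 (back): cur=HOME back=0 fwd=1
After 5 (visit(B)): cur=B back=1 fwd=0
After 6 (back): cur=HOME back=0 fwd=1
After 7 (forward): cur=B back=1 fwd=0

B 1 0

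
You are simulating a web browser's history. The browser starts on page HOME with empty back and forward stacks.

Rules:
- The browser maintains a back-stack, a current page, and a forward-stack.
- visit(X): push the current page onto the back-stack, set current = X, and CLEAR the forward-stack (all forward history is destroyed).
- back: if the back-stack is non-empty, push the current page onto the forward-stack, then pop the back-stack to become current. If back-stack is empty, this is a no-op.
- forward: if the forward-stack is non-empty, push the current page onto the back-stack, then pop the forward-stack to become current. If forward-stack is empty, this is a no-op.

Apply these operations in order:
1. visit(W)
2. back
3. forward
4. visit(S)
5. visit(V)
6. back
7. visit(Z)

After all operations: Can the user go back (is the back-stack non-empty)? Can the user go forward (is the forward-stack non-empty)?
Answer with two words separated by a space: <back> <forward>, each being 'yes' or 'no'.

After 1 (visit(W)): cur=W back=1 fwd=0
After 2 (back): cur=HOME back=0 fwd=1
After 3 (forward): cur=W back=1 fwd=0
After 4 (visit(S)): cur=S back=2 fwd=0
After 5 (visit(V)): cur=V back=3 fwd=0
After 6 (back): cur=S back=2 fwd=1
After 7 (visit(Z)): cur=Z back=3 fwd=0

Answer: yes no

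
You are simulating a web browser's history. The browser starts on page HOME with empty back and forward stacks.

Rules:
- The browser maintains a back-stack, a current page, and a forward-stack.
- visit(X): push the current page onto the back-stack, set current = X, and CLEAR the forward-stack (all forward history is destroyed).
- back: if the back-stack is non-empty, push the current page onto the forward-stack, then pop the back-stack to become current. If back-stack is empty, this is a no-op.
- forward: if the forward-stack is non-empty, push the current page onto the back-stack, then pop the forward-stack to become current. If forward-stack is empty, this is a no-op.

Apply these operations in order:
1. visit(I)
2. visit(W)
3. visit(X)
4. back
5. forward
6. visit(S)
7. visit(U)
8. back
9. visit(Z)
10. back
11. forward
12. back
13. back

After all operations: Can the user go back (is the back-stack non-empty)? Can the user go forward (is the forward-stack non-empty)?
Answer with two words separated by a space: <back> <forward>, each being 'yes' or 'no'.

Answer: yes yes

Derivation:
After 1 (visit(I)): cur=I back=1 fwd=0
After 2 (visit(W)): cur=W back=2 fwd=0
After 3 (visit(X)): cur=X back=3 fwd=0
After 4 (back): cur=W back=2 fwd=1
After 5 (forward): cur=X back=3 fwd=0
After 6 (visit(S)): cur=S back=4 fwd=0
After 7 (visit(U)): cur=U back=5 fwd=0
After 8 (back): cur=S back=4 fwd=1
After 9 (visit(Z)): cur=Z back=5 fwd=0
After 10 (back): cur=S back=4 fwd=1
After 11 (forward): cur=Z back=5 fwd=0
After 12 (back): cur=S back=4 fwd=1
After 13 (back): cur=X back=3 fwd=2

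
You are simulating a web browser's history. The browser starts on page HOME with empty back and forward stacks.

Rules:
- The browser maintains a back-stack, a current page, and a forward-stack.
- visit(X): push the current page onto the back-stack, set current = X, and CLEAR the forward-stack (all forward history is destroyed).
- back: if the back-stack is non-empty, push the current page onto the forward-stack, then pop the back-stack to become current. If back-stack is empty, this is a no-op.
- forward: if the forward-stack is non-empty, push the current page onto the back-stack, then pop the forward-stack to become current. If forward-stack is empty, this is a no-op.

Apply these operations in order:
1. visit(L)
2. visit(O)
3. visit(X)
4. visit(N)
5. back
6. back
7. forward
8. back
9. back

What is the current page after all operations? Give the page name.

After 1 (visit(L)): cur=L back=1 fwd=0
After 2 (visit(O)): cur=O back=2 fwd=0
After 3 (visit(X)): cur=X back=3 fwd=0
After 4 (visit(N)): cur=N back=4 fwd=0
After 5 (back): cur=X back=3 fwd=1
After 6 (back): cur=O back=2 fwd=2
After 7 (forward): cur=X back=3 fwd=1
After 8 (back): cur=O back=2 fwd=2
After 9 (back): cur=L back=1 fwd=3

Answer: L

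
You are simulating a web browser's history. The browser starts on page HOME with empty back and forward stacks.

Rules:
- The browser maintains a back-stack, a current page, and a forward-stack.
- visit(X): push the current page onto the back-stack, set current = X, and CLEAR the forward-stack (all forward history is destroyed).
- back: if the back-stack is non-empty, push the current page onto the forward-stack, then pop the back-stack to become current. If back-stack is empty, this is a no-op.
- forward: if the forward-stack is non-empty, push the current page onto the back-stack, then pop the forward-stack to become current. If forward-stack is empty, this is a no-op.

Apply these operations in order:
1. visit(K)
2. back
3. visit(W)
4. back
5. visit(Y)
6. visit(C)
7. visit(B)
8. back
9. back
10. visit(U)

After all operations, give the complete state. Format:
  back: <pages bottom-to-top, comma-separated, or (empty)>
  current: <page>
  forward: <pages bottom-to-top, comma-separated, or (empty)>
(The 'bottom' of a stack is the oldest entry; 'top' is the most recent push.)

Answer: back: HOME,Y
current: U
forward: (empty)

Derivation:
After 1 (visit(K)): cur=K back=1 fwd=0
After 2 (back): cur=HOME back=0 fwd=1
After 3 (visit(W)): cur=W back=1 fwd=0
After 4 (back): cur=HOME back=0 fwd=1
After 5 (visit(Y)): cur=Y back=1 fwd=0
After 6 (visit(C)): cur=C back=2 fwd=0
After 7 (visit(B)): cur=B back=3 fwd=0
After 8 (back): cur=C back=2 fwd=1
After 9 (back): cur=Y back=1 fwd=2
After 10 (visit(U)): cur=U back=2 fwd=0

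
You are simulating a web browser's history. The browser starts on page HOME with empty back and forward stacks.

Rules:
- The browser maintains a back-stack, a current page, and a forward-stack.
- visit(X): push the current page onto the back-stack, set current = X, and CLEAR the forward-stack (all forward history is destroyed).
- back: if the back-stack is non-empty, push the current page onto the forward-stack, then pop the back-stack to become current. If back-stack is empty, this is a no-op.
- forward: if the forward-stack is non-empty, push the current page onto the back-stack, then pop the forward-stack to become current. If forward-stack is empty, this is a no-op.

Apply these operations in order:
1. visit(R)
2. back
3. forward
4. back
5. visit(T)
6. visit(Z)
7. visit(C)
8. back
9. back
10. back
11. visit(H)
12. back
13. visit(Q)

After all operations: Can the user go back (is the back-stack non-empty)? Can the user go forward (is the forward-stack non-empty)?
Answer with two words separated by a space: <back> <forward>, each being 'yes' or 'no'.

Answer: yes no

Derivation:
After 1 (visit(R)): cur=R back=1 fwd=0
After 2 (back): cur=HOME back=0 fwd=1
After 3 (forward): cur=R back=1 fwd=0
After 4 (back): cur=HOME back=0 fwd=1
After 5 (visit(T)): cur=T back=1 fwd=0
After 6 (visit(Z)): cur=Z back=2 fwd=0
After 7 (visit(C)): cur=C back=3 fwd=0
After 8 (back): cur=Z back=2 fwd=1
After 9 (back): cur=T back=1 fwd=2
After 10 (back): cur=HOME back=0 fwd=3
After 11 (visit(H)): cur=H back=1 fwd=0
After 12 (back): cur=HOME back=0 fwd=1
After 13 (visit(Q)): cur=Q back=1 fwd=0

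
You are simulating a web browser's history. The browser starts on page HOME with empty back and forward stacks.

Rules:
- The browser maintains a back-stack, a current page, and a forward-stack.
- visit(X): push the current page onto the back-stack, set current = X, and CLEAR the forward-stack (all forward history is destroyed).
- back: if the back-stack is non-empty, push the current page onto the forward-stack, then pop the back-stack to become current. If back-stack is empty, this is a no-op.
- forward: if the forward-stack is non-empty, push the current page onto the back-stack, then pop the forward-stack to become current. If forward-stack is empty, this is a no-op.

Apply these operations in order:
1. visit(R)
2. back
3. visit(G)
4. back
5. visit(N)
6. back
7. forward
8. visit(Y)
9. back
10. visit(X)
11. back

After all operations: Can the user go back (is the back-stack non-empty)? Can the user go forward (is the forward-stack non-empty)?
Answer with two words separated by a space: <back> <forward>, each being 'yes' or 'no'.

After 1 (visit(R)): cur=R back=1 fwd=0
After 2 (back): cur=HOME back=0 fwd=1
After 3 (visit(G)): cur=G back=1 fwd=0
After 4 (back): cur=HOME back=0 fwd=1
After 5 (visit(N)): cur=N back=1 fwd=0
After 6 (back): cur=HOME back=0 fwd=1
After 7 (forward): cur=N back=1 fwd=0
After 8 (visit(Y)): cur=Y back=2 fwd=0
After 9 (back): cur=N back=1 fwd=1
After 10 (visit(X)): cur=X back=2 fwd=0
After 11 (back): cur=N back=1 fwd=1

Answer: yes yes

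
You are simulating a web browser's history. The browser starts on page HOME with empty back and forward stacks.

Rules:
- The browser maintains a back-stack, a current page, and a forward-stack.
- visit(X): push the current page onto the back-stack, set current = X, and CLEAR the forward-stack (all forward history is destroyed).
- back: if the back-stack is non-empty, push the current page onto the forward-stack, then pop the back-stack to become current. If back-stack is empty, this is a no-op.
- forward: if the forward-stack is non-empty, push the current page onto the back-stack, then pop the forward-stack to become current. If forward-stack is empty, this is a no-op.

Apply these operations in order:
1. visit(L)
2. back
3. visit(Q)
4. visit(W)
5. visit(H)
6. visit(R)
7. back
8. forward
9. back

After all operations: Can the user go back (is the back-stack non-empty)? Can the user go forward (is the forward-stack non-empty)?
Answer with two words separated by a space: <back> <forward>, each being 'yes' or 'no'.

After 1 (visit(L)): cur=L back=1 fwd=0
After 2 (back): cur=HOME back=0 fwd=1
After 3 (visit(Q)): cur=Q back=1 fwd=0
After 4 (visit(W)): cur=W back=2 fwd=0
After 5 (visit(H)): cur=H back=3 fwd=0
After 6 (visit(R)): cur=R back=4 fwd=0
After 7 (back): cur=H back=3 fwd=1
After 8 (forward): cur=R back=4 fwd=0
After 9 (back): cur=H back=3 fwd=1

Answer: yes yes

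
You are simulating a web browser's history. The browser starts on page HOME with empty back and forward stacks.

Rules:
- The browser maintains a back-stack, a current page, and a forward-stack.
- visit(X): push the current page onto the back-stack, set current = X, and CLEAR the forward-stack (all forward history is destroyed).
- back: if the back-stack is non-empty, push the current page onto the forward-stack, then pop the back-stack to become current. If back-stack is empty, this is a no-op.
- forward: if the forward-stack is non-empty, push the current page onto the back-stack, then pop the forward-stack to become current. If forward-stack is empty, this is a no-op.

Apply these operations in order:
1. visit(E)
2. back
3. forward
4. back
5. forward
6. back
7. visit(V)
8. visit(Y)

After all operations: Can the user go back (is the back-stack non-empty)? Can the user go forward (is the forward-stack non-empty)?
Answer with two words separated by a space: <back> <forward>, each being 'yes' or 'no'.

After 1 (visit(E)): cur=E back=1 fwd=0
After 2 (back): cur=HOME back=0 fwd=1
After 3 (forward): cur=E back=1 fwd=0
After 4 (back): cur=HOME back=0 fwd=1
After 5 (forward): cur=E back=1 fwd=0
After 6 (back): cur=HOME back=0 fwd=1
After 7 (visit(V)): cur=V back=1 fwd=0
After 8 (visit(Y)): cur=Y back=2 fwd=0

Answer: yes no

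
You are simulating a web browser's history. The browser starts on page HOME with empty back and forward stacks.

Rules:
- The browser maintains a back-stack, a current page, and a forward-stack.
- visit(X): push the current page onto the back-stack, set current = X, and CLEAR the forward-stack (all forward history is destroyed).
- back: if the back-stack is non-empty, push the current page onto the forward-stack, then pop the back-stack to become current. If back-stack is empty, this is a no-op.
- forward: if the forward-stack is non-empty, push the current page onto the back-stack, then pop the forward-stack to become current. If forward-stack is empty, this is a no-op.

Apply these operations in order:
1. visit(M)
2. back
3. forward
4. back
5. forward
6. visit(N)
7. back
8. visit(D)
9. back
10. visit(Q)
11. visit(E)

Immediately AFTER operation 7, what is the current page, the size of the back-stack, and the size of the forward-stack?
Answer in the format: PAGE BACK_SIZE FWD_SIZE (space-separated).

After 1 (visit(M)): cur=M back=1 fwd=0
After 2 (back): cur=HOME back=0 fwd=1
After 3 (forward): cur=M back=1 fwd=0
After 4 (back): cur=HOME back=0 fwd=1
After 5 (forward): cur=M back=1 fwd=0
After 6 (visit(N)): cur=N back=2 fwd=0
After 7 (back): cur=M back=1 fwd=1

M 1 1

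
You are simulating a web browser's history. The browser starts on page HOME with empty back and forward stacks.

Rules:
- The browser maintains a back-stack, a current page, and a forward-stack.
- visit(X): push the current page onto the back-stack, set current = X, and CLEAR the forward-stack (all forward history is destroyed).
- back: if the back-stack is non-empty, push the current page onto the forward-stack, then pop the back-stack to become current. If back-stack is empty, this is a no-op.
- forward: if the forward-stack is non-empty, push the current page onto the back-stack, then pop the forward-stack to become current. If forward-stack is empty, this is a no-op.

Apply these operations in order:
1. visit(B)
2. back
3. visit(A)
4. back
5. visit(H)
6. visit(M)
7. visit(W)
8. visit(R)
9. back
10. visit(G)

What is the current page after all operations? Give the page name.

After 1 (visit(B)): cur=B back=1 fwd=0
After 2 (back): cur=HOME back=0 fwd=1
After 3 (visit(A)): cur=A back=1 fwd=0
After 4 (back): cur=HOME back=0 fwd=1
After 5 (visit(H)): cur=H back=1 fwd=0
After 6 (visit(M)): cur=M back=2 fwd=0
After 7 (visit(W)): cur=W back=3 fwd=0
After 8 (visit(R)): cur=R back=4 fwd=0
After 9 (back): cur=W back=3 fwd=1
After 10 (visit(G)): cur=G back=4 fwd=0

Answer: G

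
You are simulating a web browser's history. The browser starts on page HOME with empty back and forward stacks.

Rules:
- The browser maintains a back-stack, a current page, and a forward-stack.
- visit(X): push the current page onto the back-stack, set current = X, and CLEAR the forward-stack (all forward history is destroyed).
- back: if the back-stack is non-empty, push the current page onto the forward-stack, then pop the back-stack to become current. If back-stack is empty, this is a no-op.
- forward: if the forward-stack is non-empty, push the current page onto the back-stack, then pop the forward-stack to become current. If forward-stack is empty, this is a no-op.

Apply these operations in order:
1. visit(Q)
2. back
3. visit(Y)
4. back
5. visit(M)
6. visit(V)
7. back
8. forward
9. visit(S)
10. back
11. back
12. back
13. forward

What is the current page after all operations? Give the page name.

After 1 (visit(Q)): cur=Q back=1 fwd=0
After 2 (back): cur=HOME back=0 fwd=1
After 3 (visit(Y)): cur=Y back=1 fwd=0
After 4 (back): cur=HOME back=0 fwd=1
After 5 (visit(M)): cur=M back=1 fwd=0
After 6 (visit(V)): cur=V back=2 fwd=0
After 7 (back): cur=M back=1 fwd=1
After 8 (forward): cur=V back=2 fwd=0
After 9 (visit(S)): cur=S back=3 fwd=0
After 10 (back): cur=V back=2 fwd=1
After 11 (back): cur=M back=1 fwd=2
After 12 (back): cur=HOME back=0 fwd=3
After 13 (forward): cur=M back=1 fwd=2

Answer: M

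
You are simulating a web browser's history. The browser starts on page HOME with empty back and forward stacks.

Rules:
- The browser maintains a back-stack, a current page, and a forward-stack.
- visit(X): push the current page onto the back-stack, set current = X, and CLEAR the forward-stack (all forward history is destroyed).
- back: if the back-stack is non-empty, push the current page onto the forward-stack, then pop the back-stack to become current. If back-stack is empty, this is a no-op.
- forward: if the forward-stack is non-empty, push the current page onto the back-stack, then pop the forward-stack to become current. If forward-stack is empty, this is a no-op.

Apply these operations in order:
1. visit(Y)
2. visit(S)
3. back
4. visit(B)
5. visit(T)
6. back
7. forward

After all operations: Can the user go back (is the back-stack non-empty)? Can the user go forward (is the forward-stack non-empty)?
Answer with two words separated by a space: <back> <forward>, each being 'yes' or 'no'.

Answer: yes no

Derivation:
After 1 (visit(Y)): cur=Y back=1 fwd=0
After 2 (visit(S)): cur=S back=2 fwd=0
After 3 (back): cur=Y back=1 fwd=1
After 4 (visit(B)): cur=B back=2 fwd=0
After 5 (visit(T)): cur=T back=3 fwd=0
After 6 (back): cur=B back=2 fwd=1
After 7 (forward): cur=T back=3 fwd=0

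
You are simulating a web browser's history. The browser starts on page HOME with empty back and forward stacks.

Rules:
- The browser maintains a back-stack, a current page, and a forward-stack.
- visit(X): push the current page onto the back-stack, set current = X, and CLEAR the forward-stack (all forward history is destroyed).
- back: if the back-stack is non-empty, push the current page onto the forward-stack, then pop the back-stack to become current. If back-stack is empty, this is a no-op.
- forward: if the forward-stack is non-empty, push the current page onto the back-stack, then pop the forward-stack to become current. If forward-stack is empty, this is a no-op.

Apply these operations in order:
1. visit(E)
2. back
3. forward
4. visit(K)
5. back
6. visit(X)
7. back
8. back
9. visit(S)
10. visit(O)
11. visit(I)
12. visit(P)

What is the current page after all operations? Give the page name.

Answer: P

Derivation:
After 1 (visit(E)): cur=E back=1 fwd=0
After 2 (back): cur=HOME back=0 fwd=1
After 3 (forward): cur=E back=1 fwd=0
After 4 (visit(K)): cur=K back=2 fwd=0
After 5 (back): cur=E back=1 fwd=1
After 6 (visit(X)): cur=X back=2 fwd=0
After 7 (back): cur=E back=1 fwd=1
After 8 (back): cur=HOME back=0 fwd=2
After 9 (visit(S)): cur=S back=1 fwd=0
After 10 (visit(O)): cur=O back=2 fwd=0
After 11 (visit(I)): cur=I back=3 fwd=0
After 12 (visit(P)): cur=P back=4 fwd=0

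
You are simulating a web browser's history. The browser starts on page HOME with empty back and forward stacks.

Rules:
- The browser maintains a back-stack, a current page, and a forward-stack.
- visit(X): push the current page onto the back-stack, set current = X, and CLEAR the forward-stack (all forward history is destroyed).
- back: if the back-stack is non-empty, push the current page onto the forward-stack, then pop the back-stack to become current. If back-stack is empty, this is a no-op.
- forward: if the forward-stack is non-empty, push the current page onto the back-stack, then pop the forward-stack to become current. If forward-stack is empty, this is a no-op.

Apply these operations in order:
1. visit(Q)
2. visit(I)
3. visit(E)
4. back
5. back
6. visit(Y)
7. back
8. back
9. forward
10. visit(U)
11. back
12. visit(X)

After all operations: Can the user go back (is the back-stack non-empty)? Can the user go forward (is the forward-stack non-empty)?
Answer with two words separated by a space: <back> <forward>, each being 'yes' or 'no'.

Answer: yes no

Derivation:
After 1 (visit(Q)): cur=Q back=1 fwd=0
After 2 (visit(I)): cur=I back=2 fwd=0
After 3 (visit(E)): cur=E back=3 fwd=0
After 4 (back): cur=I back=2 fwd=1
After 5 (back): cur=Q back=1 fwd=2
After 6 (visit(Y)): cur=Y back=2 fwd=0
After 7 (back): cur=Q back=1 fwd=1
After 8 (back): cur=HOME back=0 fwd=2
After 9 (forward): cur=Q back=1 fwd=1
After 10 (visit(U)): cur=U back=2 fwd=0
After 11 (back): cur=Q back=1 fwd=1
After 12 (visit(X)): cur=X back=2 fwd=0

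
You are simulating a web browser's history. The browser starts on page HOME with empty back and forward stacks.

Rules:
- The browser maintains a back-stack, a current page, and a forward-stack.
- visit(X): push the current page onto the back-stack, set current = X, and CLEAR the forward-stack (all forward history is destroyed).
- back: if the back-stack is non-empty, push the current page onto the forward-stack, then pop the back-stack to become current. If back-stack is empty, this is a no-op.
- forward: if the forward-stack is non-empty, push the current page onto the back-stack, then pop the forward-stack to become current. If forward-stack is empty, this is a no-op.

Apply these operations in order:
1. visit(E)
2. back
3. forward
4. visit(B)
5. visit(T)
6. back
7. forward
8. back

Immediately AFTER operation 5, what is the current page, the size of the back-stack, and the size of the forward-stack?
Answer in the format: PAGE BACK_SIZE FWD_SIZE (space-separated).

After 1 (visit(E)): cur=E back=1 fwd=0
After 2 (back): cur=HOME back=0 fwd=1
After 3 (forward): cur=E back=1 fwd=0
After 4 (visit(B)): cur=B back=2 fwd=0
After 5 (visit(T)): cur=T back=3 fwd=0

T 3 0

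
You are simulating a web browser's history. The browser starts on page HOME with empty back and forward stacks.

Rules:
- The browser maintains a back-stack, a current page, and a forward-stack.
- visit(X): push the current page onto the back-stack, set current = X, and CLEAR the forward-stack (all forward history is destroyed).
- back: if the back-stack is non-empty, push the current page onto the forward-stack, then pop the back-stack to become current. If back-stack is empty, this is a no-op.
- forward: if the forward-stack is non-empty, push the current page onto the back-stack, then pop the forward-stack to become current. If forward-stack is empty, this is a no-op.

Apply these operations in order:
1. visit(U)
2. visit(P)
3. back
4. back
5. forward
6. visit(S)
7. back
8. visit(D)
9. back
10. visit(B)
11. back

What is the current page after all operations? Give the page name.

After 1 (visit(U)): cur=U back=1 fwd=0
After 2 (visit(P)): cur=P back=2 fwd=0
After 3 (back): cur=U back=1 fwd=1
After 4 (back): cur=HOME back=0 fwd=2
After 5 (forward): cur=U back=1 fwd=1
After 6 (visit(S)): cur=S back=2 fwd=0
After 7 (back): cur=U back=1 fwd=1
After 8 (visit(D)): cur=D back=2 fwd=0
After 9 (back): cur=U back=1 fwd=1
After 10 (visit(B)): cur=B back=2 fwd=0
After 11 (back): cur=U back=1 fwd=1

Answer: U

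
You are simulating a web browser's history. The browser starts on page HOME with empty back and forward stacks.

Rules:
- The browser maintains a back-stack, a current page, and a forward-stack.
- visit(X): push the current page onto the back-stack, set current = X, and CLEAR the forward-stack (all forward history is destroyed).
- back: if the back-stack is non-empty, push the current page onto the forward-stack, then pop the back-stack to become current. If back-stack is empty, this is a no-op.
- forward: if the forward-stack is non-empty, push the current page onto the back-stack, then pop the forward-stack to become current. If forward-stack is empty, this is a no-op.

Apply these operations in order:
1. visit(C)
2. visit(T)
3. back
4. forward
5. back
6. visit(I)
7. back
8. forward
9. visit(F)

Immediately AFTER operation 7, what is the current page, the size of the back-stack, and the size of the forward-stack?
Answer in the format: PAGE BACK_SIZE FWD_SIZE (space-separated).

After 1 (visit(C)): cur=C back=1 fwd=0
After 2 (visit(T)): cur=T back=2 fwd=0
After 3 (back): cur=C back=1 fwd=1
After 4 (forward): cur=T back=2 fwd=0
After 5 (back): cur=C back=1 fwd=1
After 6 (visit(I)): cur=I back=2 fwd=0
After 7 (back): cur=C back=1 fwd=1

C 1 1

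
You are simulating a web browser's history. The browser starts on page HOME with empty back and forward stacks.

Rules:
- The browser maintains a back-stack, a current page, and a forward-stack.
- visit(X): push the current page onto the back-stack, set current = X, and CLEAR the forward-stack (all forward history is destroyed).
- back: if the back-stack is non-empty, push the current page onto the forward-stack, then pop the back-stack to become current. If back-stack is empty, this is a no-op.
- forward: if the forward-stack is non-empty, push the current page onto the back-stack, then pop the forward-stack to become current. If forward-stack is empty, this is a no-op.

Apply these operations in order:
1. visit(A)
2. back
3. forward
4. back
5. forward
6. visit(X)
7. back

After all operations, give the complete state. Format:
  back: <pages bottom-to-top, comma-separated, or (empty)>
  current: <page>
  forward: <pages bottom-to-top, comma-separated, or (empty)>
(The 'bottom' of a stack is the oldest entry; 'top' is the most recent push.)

After 1 (visit(A)): cur=A back=1 fwd=0
After 2 (back): cur=HOME back=0 fwd=1
After 3 (forward): cur=A back=1 fwd=0
After 4 (back): cur=HOME back=0 fwd=1
After 5 (forward): cur=A back=1 fwd=0
After 6 (visit(X)): cur=X back=2 fwd=0
After 7 (back): cur=A back=1 fwd=1

Answer: back: HOME
current: A
forward: X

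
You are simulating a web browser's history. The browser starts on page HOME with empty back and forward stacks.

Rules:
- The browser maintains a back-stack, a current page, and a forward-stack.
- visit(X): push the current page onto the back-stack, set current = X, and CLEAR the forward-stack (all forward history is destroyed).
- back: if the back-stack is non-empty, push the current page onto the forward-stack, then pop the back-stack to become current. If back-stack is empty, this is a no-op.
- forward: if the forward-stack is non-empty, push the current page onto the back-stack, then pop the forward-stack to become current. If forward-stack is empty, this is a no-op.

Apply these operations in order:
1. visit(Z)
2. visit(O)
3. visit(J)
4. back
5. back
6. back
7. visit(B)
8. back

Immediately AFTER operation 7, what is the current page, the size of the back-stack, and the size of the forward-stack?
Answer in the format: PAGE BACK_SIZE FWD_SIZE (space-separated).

After 1 (visit(Z)): cur=Z back=1 fwd=0
After 2 (visit(O)): cur=O back=2 fwd=0
After 3 (visit(J)): cur=J back=3 fwd=0
After 4 (back): cur=O back=2 fwd=1
After 5 (back): cur=Z back=1 fwd=2
After 6 (back): cur=HOME back=0 fwd=3
After 7 (visit(B)): cur=B back=1 fwd=0

B 1 0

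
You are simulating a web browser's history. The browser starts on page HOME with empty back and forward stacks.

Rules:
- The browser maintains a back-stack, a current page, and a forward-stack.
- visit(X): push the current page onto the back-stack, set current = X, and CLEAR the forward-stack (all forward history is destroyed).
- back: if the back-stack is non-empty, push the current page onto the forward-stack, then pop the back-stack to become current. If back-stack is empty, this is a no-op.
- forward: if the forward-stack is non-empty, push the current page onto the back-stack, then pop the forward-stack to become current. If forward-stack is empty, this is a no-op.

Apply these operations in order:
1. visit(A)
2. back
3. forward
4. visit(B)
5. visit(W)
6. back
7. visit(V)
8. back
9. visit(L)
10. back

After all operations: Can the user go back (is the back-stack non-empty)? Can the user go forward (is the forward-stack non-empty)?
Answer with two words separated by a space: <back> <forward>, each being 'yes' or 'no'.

After 1 (visit(A)): cur=A back=1 fwd=0
After 2 (back): cur=HOME back=0 fwd=1
After 3 (forward): cur=A back=1 fwd=0
After 4 (visit(B)): cur=B back=2 fwd=0
After 5 (visit(W)): cur=W back=3 fwd=0
After 6 (back): cur=B back=2 fwd=1
After 7 (visit(V)): cur=V back=3 fwd=0
After 8 (back): cur=B back=2 fwd=1
After 9 (visit(L)): cur=L back=3 fwd=0
After 10 (back): cur=B back=2 fwd=1

Answer: yes yes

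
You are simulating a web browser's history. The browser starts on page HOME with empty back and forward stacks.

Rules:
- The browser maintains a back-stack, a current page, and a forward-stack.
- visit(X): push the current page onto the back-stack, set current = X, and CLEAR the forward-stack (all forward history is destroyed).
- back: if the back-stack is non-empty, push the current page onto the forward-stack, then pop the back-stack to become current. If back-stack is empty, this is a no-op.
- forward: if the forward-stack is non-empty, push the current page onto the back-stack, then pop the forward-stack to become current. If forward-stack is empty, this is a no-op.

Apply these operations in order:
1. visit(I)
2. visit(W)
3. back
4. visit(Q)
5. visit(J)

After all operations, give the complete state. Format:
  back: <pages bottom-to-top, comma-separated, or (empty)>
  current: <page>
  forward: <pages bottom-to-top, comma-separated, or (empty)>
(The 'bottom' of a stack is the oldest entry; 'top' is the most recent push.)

After 1 (visit(I)): cur=I back=1 fwd=0
After 2 (visit(W)): cur=W back=2 fwd=0
After 3 (back): cur=I back=1 fwd=1
After 4 (visit(Q)): cur=Q back=2 fwd=0
After 5 (visit(J)): cur=J back=3 fwd=0

Answer: back: HOME,I,Q
current: J
forward: (empty)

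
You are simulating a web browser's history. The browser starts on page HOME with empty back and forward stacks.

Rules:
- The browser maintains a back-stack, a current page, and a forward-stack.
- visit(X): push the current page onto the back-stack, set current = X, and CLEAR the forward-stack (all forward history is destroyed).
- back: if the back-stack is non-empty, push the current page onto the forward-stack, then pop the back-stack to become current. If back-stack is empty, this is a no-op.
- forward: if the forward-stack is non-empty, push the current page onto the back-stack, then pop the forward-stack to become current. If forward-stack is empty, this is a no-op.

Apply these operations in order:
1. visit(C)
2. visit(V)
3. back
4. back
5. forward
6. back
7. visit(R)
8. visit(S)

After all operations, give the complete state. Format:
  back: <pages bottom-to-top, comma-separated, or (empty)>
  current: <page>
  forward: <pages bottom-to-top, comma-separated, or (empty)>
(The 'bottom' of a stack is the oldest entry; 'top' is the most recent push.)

Answer: back: HOME,R
current: S
forward: (empty)

Derivation:
After 1 (visit(C)): cur=C back=1 fwd=0
After 2 (visit(V)): cur=V back=2 fwd=0
After 3 (back): cur=C back=1 fwd=1
After 4 (back): cur=HOME back=0 fwd=2
After 5 (forward): cur=C back=1 fwd=1
After 6 (back): cur=HOME back=0 fwd=2
After 7 (visit(R)): cur=R back=1 fwd=0
After 8 (visit(S)): cur=S back=2 fwd=0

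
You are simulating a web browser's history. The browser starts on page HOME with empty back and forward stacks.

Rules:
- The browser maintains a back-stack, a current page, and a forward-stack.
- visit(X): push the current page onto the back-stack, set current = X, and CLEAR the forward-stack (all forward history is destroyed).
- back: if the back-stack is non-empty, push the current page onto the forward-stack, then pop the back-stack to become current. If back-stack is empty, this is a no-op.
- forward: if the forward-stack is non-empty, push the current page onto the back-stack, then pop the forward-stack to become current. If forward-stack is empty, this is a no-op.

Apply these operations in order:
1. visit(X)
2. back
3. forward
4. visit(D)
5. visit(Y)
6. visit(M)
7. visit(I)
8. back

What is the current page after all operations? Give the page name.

After 1 (visit(X)): cur=X back=1 fwd=0
After 2 (back): cur=HOME back=0 fwd=1
After 3 (forward): cur=X back=1 fwd=0
After 4 (visit(D)): cur=D back=2 fwd=0
After 5 (visit(Y)): cur=Y back=3 fwd=0
After 6 (visit(M)): cur=M back=4 fwd=0
After 7 (visit(I)): cur=I back=5 fwd=0
After 8 (back): cur=M back=4 fwd=1

Answer: M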